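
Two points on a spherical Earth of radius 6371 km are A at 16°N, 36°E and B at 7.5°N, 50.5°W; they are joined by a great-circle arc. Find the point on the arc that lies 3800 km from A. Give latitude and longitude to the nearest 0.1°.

≈ 16.7°N, 0.3°E

Convert each endpoint to a unit vector on the sphere (x = cos φ cos λ, y = cos φ sin λ, z = sin φ).
The central angle between the endpoints is δ = arccos(p₁·p₂) ≈ 1.476 rad (84.6°). The total great-circle distance is δ·R ≈ 1.476 × 6371 ≈ 9407 km, so the target fraction is f = 3800/9407 ≈ 0.404.
Interpolate at f ≈ 0.404 with slerp weights a = sin((1−f)δ)/sin δ ≈ 0.774, b = sin(fδ)/sin δ ≈ 0.564.
p = a·p₁ + b·p₂ ≈ (0.958, 0.006, 0.287); φ = arcsin(p_z) ≈ 16.68°, λ = atan2(p_y, p_x) ≈ 0.35°.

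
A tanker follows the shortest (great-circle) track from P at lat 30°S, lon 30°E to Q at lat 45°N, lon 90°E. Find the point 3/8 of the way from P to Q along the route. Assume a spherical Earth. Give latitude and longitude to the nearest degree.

≈ lat 1°S, lon 50°E

Convert each endpoint to a unit vector on the sphere (x = cos φ cos λ, y = cos φ sin λ, z = sin φ).
The central angle between the endpoints is δ = arccos(p₁·p₂) ≈ 1.618 rad (92.7°).
Interpolate at f = 3/8 with slerp weights a = sin((1−f)δ)/sin δ ≈ 0.849, b = sin(fδ)/sin δ ≈ 0.571.
p = a·p₁ + b·p₂ ≈ (0.636, 0.771, -0.021); φ = arcsin(p_z) ≈ -1.18°, λ = atan2(p_y, p_x) ≈ 50.47°.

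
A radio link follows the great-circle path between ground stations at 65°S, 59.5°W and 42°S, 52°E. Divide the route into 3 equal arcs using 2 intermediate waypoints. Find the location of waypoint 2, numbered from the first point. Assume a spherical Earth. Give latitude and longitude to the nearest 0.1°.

The haversine formula gives a central angle δ ≈ 1.057 rad (60.6°) between the endpoints.
Interpolate at f = 2/3 with slerp weights a = sin((1−f)δ)/sin δ ≈ 0.396, b = sin(fδ)/sin δ ≈ 0.744.
p = a·p₁ + b·p₂ ≈ (0.425, 0.291, -0.857); φ = arcsin(p_z) ≈ -58.97°, λ = atan2(p_y, p_x) ≈ 34.41°.

≈ 59.0°S, 34.4°E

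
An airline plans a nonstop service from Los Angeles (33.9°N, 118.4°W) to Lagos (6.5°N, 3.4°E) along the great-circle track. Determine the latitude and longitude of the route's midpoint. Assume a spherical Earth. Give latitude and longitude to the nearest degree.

Convert each endpoint to a unit vector on the sphere (x = cos φ cos λ, y = cos φ sin λ, z = sin φ).
The central angle between the endpoints is δ = arccos(p₁·p₂) ≈ 1.951 rad (111.8°).
Interpolate at f = 1/2 with slerp weights a = sin((1−f)δ)/sin δ ≈ 0.892, b = sin(fδ)/sin δ ≈ 0.892.
p = a·p₁ + b·p₂ ≈ (0.532, -0.599, 0.598); φ = arcsin(p_z) ≈ 36.76°, λ = atan2(p_y, p_x) ≈ -48.35°.

≈ (37°N, 48°W)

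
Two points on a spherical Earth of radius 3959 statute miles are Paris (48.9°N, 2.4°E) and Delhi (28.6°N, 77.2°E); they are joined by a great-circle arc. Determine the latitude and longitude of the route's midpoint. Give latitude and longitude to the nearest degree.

Write both endpoints as unit vectors p₁, p₂ with components (cos φ cos λ, cos φ sin λ, sin φ).
The central angle between the endpoints is δ = arccos(p₁·p₂) ≈ 1.033 rad (59.2°).
Interpolate at f = 1/2 with slerp weights a = sin((1−f)δ)/sin δ ≈ 0.575, b = sin(fδ)/sin δ ≈ 0.575.
p = a·p₁ + b·p₂ ≈ (0.490, 0.508, 0.709); φ = arcsin(p_z) ≈ 45.12°, λ = atan2(p_y, p_x) ≈ 46.07°.

≈ (45°N, 46°E)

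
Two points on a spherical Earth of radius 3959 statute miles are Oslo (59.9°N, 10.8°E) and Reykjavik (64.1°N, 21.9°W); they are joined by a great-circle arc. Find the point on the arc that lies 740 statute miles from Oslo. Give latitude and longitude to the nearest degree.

From cos δ = sin φ₁ sin φ₂ + cos φ₁ cos φ₂ cos Δλ, the central angle is δ ≈ 0.274 rad (15.7°). The total great-circle distance is δ·R ≈ 0.274 × 3959 ≈ 1086 mi, so the target fraction is f = 740/1086 ≈ 0.681.
Interpolate at f ≈ 0.681 with slerp weights a = sin((1−f)δ)/sin δ ≈ 0.322, b = sin(fδ)/sin δ ≈ 0.686.
p = a·p₁ + b·p₂ ≈ (0.437, -0.081, 0.896); φ = arcsin(p_z) ≈ 63.62°, λ = atan2(p_y, p_x) ≈ -10.56°.

≈ 64°N, 11°W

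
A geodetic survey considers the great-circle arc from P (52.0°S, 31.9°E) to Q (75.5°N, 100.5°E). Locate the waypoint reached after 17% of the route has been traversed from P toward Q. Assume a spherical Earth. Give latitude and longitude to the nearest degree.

Write both endpoints as unit vectors p₁, p₂ with components (cos φ cos λ, cos φ sin λ, sin φ).
The central angle between the endpoints is δ = arccos(p₁·p₂) ≈ 2.356 rad (135.0°).
Interpolate at f = 0.17 with slerp weights a = sin((1−f)δ)/sin δ ≈ 1.310, b = sin(fδ)/sin δ ≈ 0.551.
p = a·p₁ + b·p₂ ≈ (0.660, 0.562, -0.499); φ = arcsin(p_z) ≈ -29.94°, λ = atan2(p_y, p_x) ≈ 40.42°.

≈ (30°S, 40°E)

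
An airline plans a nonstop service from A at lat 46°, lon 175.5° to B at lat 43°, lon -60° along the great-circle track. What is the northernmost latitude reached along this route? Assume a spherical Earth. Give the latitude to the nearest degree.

The great circle lies in the plane with unit normal n̂ = (p₁ × p₂)/|p₁ × p₂|.
Here n̂_z ≈ +0.428; the vertex latitude is φ_max = arccos|n̂_z| ≈ 64.7°.

≈ 65°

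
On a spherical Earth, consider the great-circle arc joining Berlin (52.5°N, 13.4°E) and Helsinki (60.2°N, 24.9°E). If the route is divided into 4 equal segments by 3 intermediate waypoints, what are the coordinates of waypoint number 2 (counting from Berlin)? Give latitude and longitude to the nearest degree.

The haversine formula gives a central angle δ ≈ 0.174 rad (10.0°) between the endpoints.
Interpolate at f = 2/4 with slerp weights a = sin((1−f)δ)/sin δ ≈ 0.502, b = sin(fδ)/sin δ ≈ 0.502.
p = a·p₁ + b·p₂ ≈ (0.523, 0.176, 0.834); φ = arcsin(p_z) ≈ 56.48°, λ = atan2(p_y, p_x) ≈ 18.57°.

≈ 56°N, 19°E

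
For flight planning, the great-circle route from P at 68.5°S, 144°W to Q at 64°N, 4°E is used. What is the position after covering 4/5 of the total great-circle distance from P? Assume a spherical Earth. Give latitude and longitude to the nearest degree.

≈ 38°N, 32°W

The haversine formula gives a central angle δ ≈ 2.907 rad (166.5°) between the endpoints.
Interpolate at f = 4/5 with slerp weights a = sin((1−f)δ)/sin δ ≈ 2.358, b = sin(fδ)/sin δ ≈ 3.129.
p = a·p₁ + b·p₂ ≈ (0.669, -0.412, 0.618); φ = arcsin(p_z) ≈ 38.19°, λ = atan2(p_y, p_x) ≈ -31.64°.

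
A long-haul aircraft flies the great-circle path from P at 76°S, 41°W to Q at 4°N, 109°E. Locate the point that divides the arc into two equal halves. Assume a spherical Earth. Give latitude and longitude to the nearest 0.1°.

≈ 48.5°S, 100.3°E

From cos δ = sin φ₁ sin φ₂ + cos φ₁ cos φ₂ cos Δλ, the central angle is δ ≈ 1.851 rad (106.1°).
Interpolate at f = 1/2 with slerp weights a = sin((1−f)δ)/sin δ ≈ 0.831, b = sin(fδ)/sin δ ≈ 0.831.
p = a·p₁ + b·p₂ ≈ (-0.118, 0.652, -0.749); φ = arcsin(p_z) ≈ -48.48°, λ = atan2(p_y, p_x) ≈ 100.27°.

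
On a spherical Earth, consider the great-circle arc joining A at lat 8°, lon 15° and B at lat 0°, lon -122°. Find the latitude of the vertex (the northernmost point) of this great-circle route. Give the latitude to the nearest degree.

≈ 12°

The great circle lies in the plane with unit normal n̂ = (p₁ × p₂)/|p₁ × p₂|.
Here n̂_z ≈ -0.979; the vertex latitude is φ_max = arccos|n̂_z| ≈ 11.6°.
Check via Clairaut: cos φ_max = |cos φ₁| · sin C = cos(8.0°)·sin(81.5°) ≈ 0.979, again giving ≈ 11.6°.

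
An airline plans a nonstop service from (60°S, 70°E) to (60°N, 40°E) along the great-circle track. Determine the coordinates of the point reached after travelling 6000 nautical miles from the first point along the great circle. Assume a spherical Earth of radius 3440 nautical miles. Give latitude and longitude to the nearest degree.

Convert each endpoint to a unit vector on the sphere (x = cos φ cos λ, y = cos φ sin λ, z = sin φ).
The central angle between the endpoints is δ = arccos(p₁·p₂) ≈ 2.134 rad (122.2°). The total great-circle distance is δ·R ≈ 2.134 × 3440 ≈ 7339 nmi, so the target fraction is f = 6000/7339 ≈ 0.818.
Interpolate at f ≈ 0.818 with slerp weights a = sin((1−f)δ)/sin δ ≈ 0.449, b = sin(fδ)/sin δ ≈ 1.165.
p = a·p₁ + b·p₂ ≈ (0.523, 0.585, 0.620); φ = arcsin(p_z) ≈ 38.31°, λ = atan2(p_y, p_x) ≈ 48.22°.

≈ (38°N, 48°E)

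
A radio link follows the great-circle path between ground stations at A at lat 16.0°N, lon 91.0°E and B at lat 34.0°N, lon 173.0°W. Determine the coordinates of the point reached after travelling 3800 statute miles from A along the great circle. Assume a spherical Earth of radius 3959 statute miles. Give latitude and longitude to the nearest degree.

The haversine formula gives a central angle δ ≈ 1.500 rad (85.9°) between the endpoints. The total great-circle distance is δ·R ≈ 1.500 × 3959 ≈ 5938 mi, so the target fraction is f = 3800/5938 ≈ 0.640.
Interpolate at f ≈ 0.640 with slerp weights a = sin((1−f)δ)/sin δ ≈ 0.515, b = sin(fδ)/sin δ ≈ 0.821.
p = a·p₁ + b·p₂ ≈ (-0.684, 0.412, 0.601); φ = arcsin(p_z) ≈ 36.96°, λ = atan2(p_y, p_x) ≈ 148.92°.

≈ lat 37°N, lon 149°E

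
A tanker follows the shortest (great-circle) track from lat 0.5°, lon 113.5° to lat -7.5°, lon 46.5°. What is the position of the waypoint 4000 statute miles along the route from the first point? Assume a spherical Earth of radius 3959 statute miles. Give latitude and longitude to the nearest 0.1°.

Convert each endpoint to a unit vector on the sphere (x = cos φ cos λ, y = cos φ sin λ, z = sin φ).
The central angle between the endpoints is δ = arccos(p₁·p₂) ≈ 1.174 rad (67.3°). The total great-circle distance is δ·R ≈ 1.174 × 3959 ≈ 4649 mi, so the target fraction is f = 4000/4649 ≈ 0.860.
Interpolate at f ≈ 0.860 with slerp weights a = sin((1−f)δ)/sin δ ≈ 0.177, b = sin(fδ)/sin δ ≈ 0.918.
p = a·p₁ + b·p₂ ≈ (0.556, 0.823, -0.118); φ = arcsin(p_z) ≈ -6.79°, λ = atan2(p_y, p_x) ≈ 55.94°.

≈ lat -6.8°, lon 55.9°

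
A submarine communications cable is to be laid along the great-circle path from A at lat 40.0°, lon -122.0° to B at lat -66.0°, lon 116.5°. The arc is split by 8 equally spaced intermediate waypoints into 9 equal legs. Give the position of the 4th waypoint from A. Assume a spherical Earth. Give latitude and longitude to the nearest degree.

Convert each endpoint to a unit vector on the sphere (x = cos φ cos λ, y = cos φ sin λ, z = sin φ).
The central angle between the endpoints is δ = arccos(p₁·p₂) ≈ 2.419 rad (138.6°).
Interpolate at f = 4/9 with slerp weights a = sin((1−f)δ)/sin δ ≈ 1.473, b = sin(fδ)/sin δ ≈ 1.330.
p = a·p₁ + b·p₂ ≈ (-0.839, -0.473, -0.268); φ = arcsin(p_z) ≈ -15.55°, λ = atan2(p_y, p_x) ≈ -150.60°.

≈ lat -16°, lon -151°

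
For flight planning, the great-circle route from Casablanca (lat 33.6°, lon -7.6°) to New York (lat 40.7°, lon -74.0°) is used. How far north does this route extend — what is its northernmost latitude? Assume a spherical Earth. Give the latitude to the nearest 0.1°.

≈ 42.9°

The great circle lies in the plane with unit normal n̂ = (p₁ × p₂)/|p₁ × p₂|.
Here n̂_z ≈ -0.733; the vertex latitude is φ_max = arccos|n̂_z| ≈ 42.9°.
Check via Clairaut: cos φ_max = |cos φ₁| · sin C = cos(33.6°)·sin(61.6°) ≈ 0.733, again giving ≈ 42.9°.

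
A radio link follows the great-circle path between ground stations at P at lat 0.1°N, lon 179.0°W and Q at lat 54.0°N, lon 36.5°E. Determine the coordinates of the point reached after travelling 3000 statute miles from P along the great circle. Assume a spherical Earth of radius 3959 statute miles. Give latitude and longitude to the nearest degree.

Write both endpoints as unit vectors p₁, p₂ with components (cos φ cos λ, cos φ sin λ, sin φ).
The central angle between the endpoints is δ = arccos(p₁·p₂) ≈ 2.068 rad (118.5°). The total great-circle distance is δ·R ≈ 2.068 × 3959 ≈ 8188 mi, so the target fraction is f = 3000/8188 ≈ 0.366.
Interpolate at f ≈ 0.366 with slerp weights a = sin((1−f)δ)/sin δ ≈ 1.099, b = sin(fδ)/sin δ ≈ 0.782.
p = a·p₁ + b·p₂ ≈ (-0.730, 0.254, 0.635); φ = arcsin(p_z) ≈ 39.39°, λ = atan2(p_y, p_x) ≈ 160.79°.

≈ lat 39°N, lon 161°E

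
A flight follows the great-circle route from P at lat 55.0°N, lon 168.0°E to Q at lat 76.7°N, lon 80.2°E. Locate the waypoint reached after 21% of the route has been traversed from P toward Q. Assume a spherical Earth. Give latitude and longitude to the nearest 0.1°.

The haversine formula gives a central angle δ ≈ 0.640 rad (36.7°) between the endpoints.
Interpolate at f = 0.21 with slerp weights a = sin((1−f)δ)/sin δ ≈ 0.811, b = sin(fδ)/sin δ ≈ 0.224.
p = a·p₁ + b·p₂ ≈ (-0.446, 0.148, 0.883); φ = arcsin(p_z) ≈ 61.97°, λ = atan2(p_y, p_x) ≈ 161.70°.

≈ lat 62.0°N, lon 161.7°E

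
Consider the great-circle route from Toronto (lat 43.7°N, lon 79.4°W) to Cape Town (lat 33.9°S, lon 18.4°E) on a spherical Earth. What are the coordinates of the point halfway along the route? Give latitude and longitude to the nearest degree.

≈ lat 7°N, lon 26°W

Convert each endpoint to a unit vector on the sphere (x = cos φ cos λ, y = cos φ sin λ, z = sin φ).
The central angle between the endpoints is δ = arccos(p₁·p₂) ≈ 2.056 rad (117.8°).
Interpolate at f = 1/2 with slerp weights a = sin((1−f)δ)/sin δ ≈ 0.968, b = sin(fδ)/sin δ ≈ 0.968.
p = a·p₁ + b·p₂ ≈ (0.891, -0.434, 0.129); φ = arcsin(p_z) ≈ 7.41°, λ = atan2(p_y, p_x) ≈ -25.98°.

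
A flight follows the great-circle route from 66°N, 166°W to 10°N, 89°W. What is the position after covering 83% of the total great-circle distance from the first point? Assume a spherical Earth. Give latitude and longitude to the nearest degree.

≈ 22°N, 95°W

Convert each endpoint to a unit vector on the sphere (x = cos φ cos λ, y = cos φ sin λ, z = sin φ).
The central angle between the endpoints is δ = arccos(p₁·p₂) ≈ 1.319 rad (75.6°).
Interpolate at f = 0.83 with slerp weights a = sin((1−f)δ)/sin δ ≈ 0.230, b = sin(fδ)/sin δ ≈ 0.918.
p = a·p₁ + b·p₂ ≈ (-0.075, -0.926, 0.369); φ = arcsin(p_z) ≈ 21.66°, λ = atan2(p_y, p_x) ≈ -94.62°.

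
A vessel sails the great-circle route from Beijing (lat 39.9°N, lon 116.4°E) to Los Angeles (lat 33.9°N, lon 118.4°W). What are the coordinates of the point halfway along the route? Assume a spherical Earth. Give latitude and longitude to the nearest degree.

≈ lat 58°N, lon 177°W

From cos δ = sin φ₁ sin φ₂ + cos φ₁ cos φ₂ cos Δλ, the central angle is δ ≈ 1.580 rad (90.5°).
Interpolate at f = 1/2 with slerp weights a = sin((1−f)δ)/sin δ ≈ 0.710, b = sin(fδ)/sin δ ≈ 0.710.
p = a·p₁ + b·p₂ ≈ (-0.523, -0.031, 0.852); φ = arcsin(p_z) ≈ 58.42°, λ = atan2(p_y, p_x) ≈ -176.66°.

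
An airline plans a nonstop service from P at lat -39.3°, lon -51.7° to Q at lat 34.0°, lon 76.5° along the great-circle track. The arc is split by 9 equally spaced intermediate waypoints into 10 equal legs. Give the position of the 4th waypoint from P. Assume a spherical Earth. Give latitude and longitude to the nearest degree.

Convert each endpoint to a unit vector on the sphere (x = cos φ cos λ, y = cos φ sin λ, z = sin φ).
The central angle between the endpoints is δ = arccos(p₁·p₂) ≈ 2.420 rad (138.7°).
Interpolate at f = 4/10 with slerp weights a = sin((1−f)δ)/sin δ ≈ 1.504, b = sin(fδ)/sin δ ≈ 1.247.
p = a·p₁ + b·p₂ ≈ (0.963, 0.092, -0.255); φ = arcsin(p_z) ≈ -14.76°, λ = atan2(p_y, p_x) ≈ 5.49°.

≈ lat -15°, lon 5°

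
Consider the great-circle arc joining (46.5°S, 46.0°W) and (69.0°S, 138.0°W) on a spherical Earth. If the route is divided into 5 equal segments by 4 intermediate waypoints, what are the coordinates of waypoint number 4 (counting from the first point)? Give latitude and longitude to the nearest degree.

≈ (71°S, 110°W)

Convert each endpoint to a unit vector on the sphere (x = cos φ cos λ, y = cos φ sin λ, z = sin φ).
The central angle between the endpoints is δ = arccos(p₁·p₂) ≈ 0.838 rad (48.0°).
Interpolate at f = 4/5 with slerp weights a = sin((1−f)δ)/sin δ ≈ 0.224, b = sin(fδ)/sin δ ≈ 0.836.
p = a·p₁ + b·p₂ ≈ (-0.115, -0.312, -0.943); φ = arcsin(p_z) ≈ -70.60°, λ = atan2(p_y, p_x) ≈ -110.30°.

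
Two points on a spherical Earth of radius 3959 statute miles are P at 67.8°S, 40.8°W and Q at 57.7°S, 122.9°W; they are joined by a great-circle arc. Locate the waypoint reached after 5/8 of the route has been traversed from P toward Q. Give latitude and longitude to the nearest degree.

From cos δ = sin φ₁ sin φ₂ + cos φ₁ cos φ₂ cos Δλ, the central angle is δ ≈ 0.626 rad (35.9°).
Interpolate at f = 5/8 with slerp weights a = sin((1−f)δ)/sin δ ≈ 0.397, b = sin(fδ)/sin δ ≈ 0.651.
p = a·p₁ + b·p₂ ≈ (-0.075, -0.390, -0.918); φ = arcsin(p_z) ≈ -66.59°, λ = atan2(p_y, p_x) ≈ -100.94°.

≈ 67°S, 101°W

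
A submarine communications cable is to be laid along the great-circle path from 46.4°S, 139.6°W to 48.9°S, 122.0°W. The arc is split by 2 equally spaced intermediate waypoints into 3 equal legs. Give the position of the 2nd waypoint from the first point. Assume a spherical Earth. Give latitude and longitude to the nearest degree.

Convert each endpoint to a unit vector on the sphere (x = cos φ cos λ, y = cos φ sin λ, z = sin φ).
The central angle between the endpoints is δ = arccos(p₁·p₂) ≈ 0.211 rad (12.1°).
Interpolate at f = 2/3 with slerp weights a = sin((1−f)δ)/sin δ ≈ 0.336, b = sin(fδ)/sin δ ≈ 0.669.
p = a·p₁ + b·p₂ ≈ (-0.409, -0.523, -0.747); φ = arcsin(p_z) ≈ -48.37°, λ = atan2(p_y, p_x) ≈ -128.05°.

≈ 48°S, 128°W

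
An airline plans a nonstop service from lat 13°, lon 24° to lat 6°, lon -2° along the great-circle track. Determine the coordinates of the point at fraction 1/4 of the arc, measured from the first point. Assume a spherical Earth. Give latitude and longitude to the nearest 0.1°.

Write both endpoints as unit vectors p₁, p₂ with components (cos φ cos λ, cos φ sin λ, sin φ).
The central angle between the endpoints is δ = arccos(p₁·p₂) ≈ 0.464 rad (26.6°).
Interpolate at f = 1/4 with slerp weights a = sin((1−f)δ)/sin δ ≈ 0.762, b = sin(fδ)/sin δ ≈ 0.259.
p = a·p₁ + b·p₂ ≈ (0.935, 0.293, 0.198); φ = arcsin(p_z) ≈ 11.45°, λ = atan2(p_y, p_x) ≈ 17.39°.

≈ lat 11.4°, lon 17.4°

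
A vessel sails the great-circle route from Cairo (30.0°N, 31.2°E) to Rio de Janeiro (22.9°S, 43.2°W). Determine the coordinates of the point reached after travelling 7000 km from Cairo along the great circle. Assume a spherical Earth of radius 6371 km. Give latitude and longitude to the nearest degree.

Write both endpoints as unit vectors p₁, p₂ with components (cos φ cos λ, cos φ sin λ, sin φ).
The central angle between the endpoints is δ = arccos(p₁·p₂) ≈ 1.551 rad (88.9°). The total great-circle distance is δ·R ≈ 1.551 × 6371 ≈ 9880 km, so the target fraction is f = 7000/9880 ≈ 0.708.
Interpolate at f ≈ 0.708 with slerp weights a = sin((1−f)δ)/sin δ ≈ 0.437, b = sin(fδ)/sin δ ≈ 0.891.
p = a·p₁ + b·p₂ ≈ (0.922, -0.366, -0.128); φ = arcsin(p_z) ≈ -7.36°, λ = atan2(p_y, p_x) ≈ -21.64°.

≈ 7°S, 22°W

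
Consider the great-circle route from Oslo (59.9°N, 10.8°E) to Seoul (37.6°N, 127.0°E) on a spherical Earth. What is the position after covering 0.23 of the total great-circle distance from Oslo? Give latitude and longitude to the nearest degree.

From cos δ = sin φ₁ sin φ₂ + cos φ₁ cos φ₂ cos Δλ, the central angle is δ ≈ 1.211 rad (69.4°).
Interpolate at f = 0.23 with slerp weights a = sin((1−f)δ)/sin δ ≈ 0.858, b = sin(fδ)/sin δ ≈ 0.294.
p = a·p₁ + b·p₂ ≈ (0.283, 0.266, 0.921); φ = arcsin(p_z) ≈ 67.14°, λ = atan2(p_y, p_x) ≈ 43.32°.

≈ (67°N, 43°E)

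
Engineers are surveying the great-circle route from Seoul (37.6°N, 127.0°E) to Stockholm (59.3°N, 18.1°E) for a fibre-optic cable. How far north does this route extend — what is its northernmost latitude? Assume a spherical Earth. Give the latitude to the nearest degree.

≈ 65°N

The great circle lies in the plane with unit normal n̂ = (p₁ × p₂)/|p₁ × p₂|.
Here n̂_z ≈ -0.416; the vertex latitude is φ_max = arccos|n̂_z| ≈ 65.4°.
Check via Clairaut: cos φ_max = |cos φ₁| · sin C = cos(37.6°)·sin(31.7°) ≈ 0.416, again giving ≈ 65.4°.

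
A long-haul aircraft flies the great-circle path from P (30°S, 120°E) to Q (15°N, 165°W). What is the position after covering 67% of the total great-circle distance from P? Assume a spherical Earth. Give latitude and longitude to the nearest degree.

≈ (1°S, 172°E)

From cos δ = sin φ₁ sin φ₂ + cos φ₁ cos φ₂ cos Δλ, the central angle is δ ≈ 1.484 rad (85.0°).
Interpolate at f = 0.67 with slerp weights a = sin((1−f)δ)/sin δ ≈ 0.472, b = sin(fδ)/sin δ ≈ 0.841.
p = a·p₁ + b·p₂ ≈ (-0.989, 0.144, -0.018); φ = arcsin(p_z) ≈ -1.05°, λ = atan2(p_y, p_x) ≈ 171.74°.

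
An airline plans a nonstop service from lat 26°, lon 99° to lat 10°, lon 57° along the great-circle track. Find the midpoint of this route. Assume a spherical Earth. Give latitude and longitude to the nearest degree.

The haversine formula gives a central angle δ ≈ 0.747 rad (42.8°) between the endpoints.
Interpolate at f = 1/2 with slerp weights a = sin((1−f)δ)/sin δ ≈ 0.537, b = sin(fδ)/sin δ ≈ 0.537.
p = a·p₁ + b·p₂ ≈ (0.213, 0.920, 0.329); φ = arcsin(p_z) ≈ 19.19°, λ = atan2(p_y, p_x) ≈ 77.00°.

≈ lat 19°, lon 77°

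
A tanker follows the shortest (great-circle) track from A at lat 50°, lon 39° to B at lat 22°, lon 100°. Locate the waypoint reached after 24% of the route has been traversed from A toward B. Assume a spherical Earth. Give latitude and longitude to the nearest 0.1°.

≈ lat 46.7°, lon 58.2°

Write both endpoints as unit vectors p₁, p₂ with components (cos φ cos λ, cos φ sin λ, sin φ).
The central angle between the endpoints is δ = arccos(p₁·p₂) ≈ 0.957 rad (54.8°).
Interpolate at f = 0.24 with slerp weights a = sin((1−f)δ)/sin δ ≈ 0.813, b = sin(fδ)/sin δ ≈ 0.279.
p = a·p₁ + b·p₂ ≈ (0.361, 0.583, 0.727); φ = arcsin(p_z) ≈ 46.67°, λ = atan2(p_y, p_x) ≈ 58.22°.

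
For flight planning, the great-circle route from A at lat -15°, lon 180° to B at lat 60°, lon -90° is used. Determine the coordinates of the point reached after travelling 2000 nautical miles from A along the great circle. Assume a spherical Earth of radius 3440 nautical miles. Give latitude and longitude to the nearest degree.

Convert each endpoint to a unit vector on the sphere (x = cos φ cos λ, y = cos φ sin λ, z = sin φ).
The central angle between the endpoints is δ = arccos(p₁·p₂) ≈ 1.797 rad (103.0°). The total great-circle distance is δ·R ≈ 1.797 × 3440 ≈ 6181 nmi, so the target fraction is f = 2000/6181 ≈ 0.324.
Interpolate at f ≈ 0.324 with slerp weights a = sin((1−f)δ)/sin δ ≈ 0.962, b = sin(fδ)/sin δ ≈ 0.564.
p = a·p₁ + b·p₂ ≈ (-0.929, -0.282, 0.239); φ = arcsin(p_z) ≈ 13.83°, λ = atan2(p_y, p_x) ≈ -163.13°.

≈ lat 14°, lon -163°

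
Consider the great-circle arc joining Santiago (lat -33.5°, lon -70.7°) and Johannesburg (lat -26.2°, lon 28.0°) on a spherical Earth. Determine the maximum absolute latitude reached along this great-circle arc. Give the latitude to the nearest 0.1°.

The great circle lies in the plane with unit normal n̂ = (p₁ × p₂)/|p₁ × p₂|.
Here n̂_z ≈ +0.746; the vertex latitude is φ_max = arccos|n̂_z| ≈ 41.8°.

≈ -41.8°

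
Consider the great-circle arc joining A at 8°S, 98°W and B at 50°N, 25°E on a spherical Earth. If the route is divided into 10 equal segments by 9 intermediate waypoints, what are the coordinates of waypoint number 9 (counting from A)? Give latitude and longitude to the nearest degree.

From cos δ = sin φ₁ sin φ₂ + cos φ₁ cos φ₂ cos Δλ, the central angle is δ ≈ 2.041 rad (117.0°).
Interpolate at f = 9/10 with slerp weights a = sin((1−f)δ)/sin δ ≈ 0.227, b = sin(fδ)/sin δ ≈ 1.082.
p = a·p₁ + b·p₂ ≈ (0.599, 0.071, 0.797); φ = arcsin(p_z) ≈ 52.89°, λ = atan2(p_y, p_x) ≈ 6.76°.

≈ 53°N, 7°E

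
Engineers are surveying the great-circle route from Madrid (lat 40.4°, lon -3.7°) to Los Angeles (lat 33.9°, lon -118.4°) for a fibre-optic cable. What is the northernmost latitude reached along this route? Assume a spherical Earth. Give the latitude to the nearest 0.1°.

≈ 54.8°

The great circle lies in the plane with unit normal n̂ = (p₁ × p₂)/|p₁ × p₂|.
Here n̂_z ≈ -0.577; the vertex latitude is φ_max = arccos|n̂_z| ≈ 54.8°.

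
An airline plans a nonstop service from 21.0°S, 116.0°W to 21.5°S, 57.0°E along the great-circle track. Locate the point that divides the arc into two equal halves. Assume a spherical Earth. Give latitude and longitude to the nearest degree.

Write both endpoints as unit vectors p₁, p₂ with components (cos φ cos λ, cos φ sin λ, sin φ).
The central angle between the endpoints is δ = arccos(p₁·p₂) ≈ 2.390 rad (137.0°).
Interpolate at f = 1/2 with slerp weights a = sin((1−f)δ)/sin δ ≈ 1.363, b = sin(fδ)/sin δ ≈ 1.363.
p = a·p₁ + b·p₂ ≈ (0.133, -0.080, -0.988); φ = arcsin(p_z) ≈ -81.07°, λ = atan2(p_y, p_x) ≈ -31.09°.

≈ 81°S, 31°W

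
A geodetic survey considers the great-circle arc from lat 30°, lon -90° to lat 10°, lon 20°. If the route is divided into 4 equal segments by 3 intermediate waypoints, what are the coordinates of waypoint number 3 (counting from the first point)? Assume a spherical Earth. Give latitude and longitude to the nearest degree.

Convert each endpoint to a unit vector on the sphere (x = cos φ cos λ, y = cos φ sin λ, z = sin φ).
The central angle between the endpoints is δ = arccos(p₁·p₂) ≈ 1.777 rad (101.8°).
Interpolate at f = 3/4 with slerp weights a = sin((1−f)δ)/sin δ ≈ 0.439, b = sin(fδ)/sin δ ≈ 0.993.
p = a·p₁ + b·p₂ ≈ (0.919, -0.046, 0.392); φ = arcsin(p_z) ≈ 23.08°, λ = atan2(p_y, p_x) ≈ -2.86°.

≈ lat 23°, lon -3°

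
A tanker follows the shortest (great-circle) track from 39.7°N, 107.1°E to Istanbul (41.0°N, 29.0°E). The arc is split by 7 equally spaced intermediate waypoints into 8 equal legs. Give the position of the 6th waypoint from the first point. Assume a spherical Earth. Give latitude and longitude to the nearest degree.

≈ 46°N, 48°E

Convert each endpoint to a unit vector on the sphere (x = cos φ cos λ, y = cos φ sin λ, z = sin φ).
The central angle between the endpoints is δ = arccos(p₁·p₂) ≈ 1.002 rad (57.4°).
Interpolate at f = 6/8 with slerp weights a = sin((1−f)δ)/sin δ ≈ 0.294, b = sin(fδ)/sin δ ≈ 0.810.
p = a·p₁ + b·p₂ ≈ (0.468, 0.513, 0.720); φ = arcsin(p_z) ≈ 46.01°, λ = atan2(p_y, p_x) ≈ 47.60°.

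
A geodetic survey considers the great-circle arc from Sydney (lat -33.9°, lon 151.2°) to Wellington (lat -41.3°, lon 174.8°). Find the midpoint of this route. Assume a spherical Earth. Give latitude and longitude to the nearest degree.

≈ lat -38°, lon 162°

From cos δ = sin φ₁ sin φ₂ + cos φ₁ cos φ₂ cos Δλ, the central angle is δ ≈ 0.350 rad (20.0°).
Interpolate at f = 1/2 with slerp weights a = sin((1−f)δ)/sin δ ≈ 0.508, b = sin(fδ)/sin δ ≈ 0.508.
p = a·p₁ + b·p₂ ≈ (-0.749, 0.238, -0.618); φ = arcsin(p_z) ≈ -38.19°, λ = atan2(p_y, p_x) ≈ 162.40°.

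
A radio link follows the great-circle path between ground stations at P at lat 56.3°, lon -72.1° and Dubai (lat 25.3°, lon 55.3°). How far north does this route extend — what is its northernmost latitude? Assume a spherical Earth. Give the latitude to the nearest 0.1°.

≈ 66.5°

The great circle lies in the plane with unit normal n̂ = (p₁ × p₂)/|p₁ × p₂|.
Here n̂_z ≈ +0.399; the vertex latitude is φ_max = arccos|n̂_z| ≈ 66.5°.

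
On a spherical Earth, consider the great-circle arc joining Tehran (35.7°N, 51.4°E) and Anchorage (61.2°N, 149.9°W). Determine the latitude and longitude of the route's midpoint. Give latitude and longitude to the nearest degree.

≈ 75°N, 77°E

Write both endpoints as unit vectors p₁, p₂ with components (cos φ cos λ, cos φ sin λ, sin φ).
The central angle between the endpoints is δ = arccos(p₁·p₂) ≈ 1.423 rad (81.6°).
Interpolate at f = 1/2 with slerp weights a = sin((1−f)δ)/sin δ ≈ 0.660, b = sin(fδ)/sin δ ≈ 0.660.
p = a·p₁ + b·p₂ ≈ (0.059, 0.260, 0.964); φ = arcsin(p_z) ≈ 74.56°, λ = atan2(p_y, p_x) ≈ 77.12°.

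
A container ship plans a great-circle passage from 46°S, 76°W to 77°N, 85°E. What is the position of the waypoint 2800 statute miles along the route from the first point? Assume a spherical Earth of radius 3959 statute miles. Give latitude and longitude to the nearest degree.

≈ 6°S, 71°W

Write both endpoints as unit vectors p₁, p₂ with components (cos φ cos λ, cos φ sin λ, sin φ).
The central angle between the endpoints is δ = arccos(p₁·p₂) ≈ 2.584 rad (148.1°). The total great-circle distance is δ·R ≈ 2.584 × 3959 ≈ 10231 mi, so the target fraction is f = 2800/10231 ≈ 0.274.
Interpolate at f ≈ 0.274 with slerp weights a = sin((1−f)δ)/sin δ ≈ 1.803, b = sin(fδ)/sin δ ≈ 1.228.
p = a·p₁ + b·p₂ ≈ (0.327, -0.940, -0.100); φ = arcsin(p_z) ≈ -5.73°, λ = atan2(p_y, p_x) ≈ -70.81°.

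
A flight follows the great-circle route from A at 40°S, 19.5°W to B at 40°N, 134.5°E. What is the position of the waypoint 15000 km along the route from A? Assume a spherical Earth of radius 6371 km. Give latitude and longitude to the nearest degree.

Write both endpoints as unit vectors p₁, p₂ with components (cos φ cos λ, cos φ sin λ, sin φ).
The central angle between the endpoints is δ = arccos(p₁·p₂) ≈ 2.795 rad (160.2°). The total great-circle distance is δ·R ≈ 2.795 × 6371 ≈ 17808 km, so the target fraction is f = 15000/17808 ≈ 0.842.
Interpolate at f ≈ 0.842 with slerp weights a = sin((1−f)δ)/sin δ ≈ 1.257, b = sin(fδ)/sin δ ≈ 2.087.
p = a·p₁ + b·p₂ ≈ (-0.213, 0.819, 0.533); φ = arcsin(p_z) ≈ 32.23°, λ = atan2(p_y, p_x) ≈ 104.57°.

≈ 32°N, 105°E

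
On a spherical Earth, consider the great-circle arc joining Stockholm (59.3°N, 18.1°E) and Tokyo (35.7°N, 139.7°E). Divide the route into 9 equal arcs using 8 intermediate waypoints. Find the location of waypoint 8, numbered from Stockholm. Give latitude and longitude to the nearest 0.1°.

Convert each endpoint to a unit vector on the sphere (x = cos φ cos λ, y = cos φ sin λ, z = sin φ).
The central angle between the endpoints is δ = arccos(p₁·p₂) ≈ 1.282 rad (73.5°).
Interpolate at f = 8/9 with slerp weights a = sin((1−f)δ)/sin δ ≈ 0.148, b = sin(fδ)/sin δ ≈ 0.948.
p = a·p₁ + b·p₂ ≈ (-0.515, 0.521, 0.680); φ = arcsin(p_z) ≈ 42.87°, λ = atan2(p_y, p_x) ≈ 134.66°.

≈ 42.9°N, 134.7°E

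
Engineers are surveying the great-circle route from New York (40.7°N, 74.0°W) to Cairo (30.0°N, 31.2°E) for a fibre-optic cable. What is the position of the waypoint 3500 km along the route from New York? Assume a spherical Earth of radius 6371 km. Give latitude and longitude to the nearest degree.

≈ 50°N, 30°W

Convert each endpoint to a unit vector on the sphere (x = cos φ cos λ, y = cos φ sin λ, z = sin φ).
The central angle between the endpoints is δ = arccos(p₁·p₂) ≈ 1.416 rad (81.1°). The total great-circle distance is δ·R ≈ 1.416 × 6371 ≈ 9023 km, so the target fraction is f = 3500/9023 ≈ 0.388.
Interpolate at f ≈ 0.388 with slerp weights a = sin((1−f)δ)/sin δ ≈ 0.772, b = sin(fδ)/sin δ ≈ 0.528.
p = a·p₁ + b·p₂ ≈ (0.553, -0.325, 0.767); φ = arcsin(p_z) ≈ 50.11°, λ = atan2(p_y, p_x) ≈ -30.47°.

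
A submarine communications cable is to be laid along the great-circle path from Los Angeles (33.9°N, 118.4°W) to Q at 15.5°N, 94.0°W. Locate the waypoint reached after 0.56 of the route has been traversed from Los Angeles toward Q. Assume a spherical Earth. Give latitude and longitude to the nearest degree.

≈ 24°N, 104°W

Write both endpoints as unit vectors p₁, p₂ with components (cos φ cos λ, cos φ sin λ, sin φ).
The central angle between the endpoints is δ = arccos(p₁·p₂) ≈ 0.500 rad (28.7°).
Interpolate at f = 0.56 with slerp weights a = sin((1−f)δ)/sin δ ≈ 0.455, b = sin(fδ)/sin δ ≈ 0.576.
p = a·p₁ + b·p₂ ≈ (-0.218, -0.886, 0.408); φ = arcsin(p_z) ≈ 24.08°, λ = atan2(p_y, p_x) ≈ -103.84°.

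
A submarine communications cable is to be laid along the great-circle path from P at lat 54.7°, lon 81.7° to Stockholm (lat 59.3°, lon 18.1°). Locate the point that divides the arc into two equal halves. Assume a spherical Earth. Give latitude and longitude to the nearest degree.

≈ lat 61°, lon 52°

Convert each endpoint to a unit vector on the sphere (x = cos φ cos λ, y = cos φ sin λ, z = sin φ).
The central angle between the endpoints is δ = arccos(p₁·p₂) ≈ 0.586 rad (33.6°).
Interpolate at f = 1/2 with slerp weights a = sin((1−f)δ)/sin δ ≈ 0.522, b = sin(fδ)/sin δ ≈ 0.522.
p = a·p₁ + b·p₂ ≈ (0.297, 0.381, 0.875); φ = arcsin(p_z) ≈ 61.09°, λ = atan2(p_y, p_x) ≈ 52.10°.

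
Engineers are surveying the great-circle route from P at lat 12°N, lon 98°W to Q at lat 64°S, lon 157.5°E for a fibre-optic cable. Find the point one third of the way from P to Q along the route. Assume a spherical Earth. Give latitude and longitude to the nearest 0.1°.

≈ lat 20.0°S, lon 114.0°W

From cos δ = sin φ₁ sin φ₂ + cos φ₁ cos φ₂ cos Δλ, the central angle is δ ≈ 1.869 rad (107.1°).
Interpolate at f = 1/3 with slerp weights a = sin((1−f)δ)/sin δ ≈ 0.992, b = sin(fδ)/sin δ ≈ 0.611.
p = a·p₁ + b·p₂ ≈ (-0.382, -0.858, -0.343); φ = arcsin(p_z) ≈ -20.04°, λ = atan2(p_y, p_x) ≈ -114.01°.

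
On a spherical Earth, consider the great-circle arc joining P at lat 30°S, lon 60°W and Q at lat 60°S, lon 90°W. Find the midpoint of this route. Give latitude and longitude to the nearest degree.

≈ lat 46°S, lon 71°W

From cos δ = sin φ₁ sin φ₂ + cos φ₁ cos φ₂ cos Δλ, the central angle is δ ≈ 0.630 rad (36.1°).
Interpolate at f = 1/2 with slerp weights a = sin((1−f)δ)/sin δ ≈ 0.526, b = sin(fδ)/sin δ ≈ 0.526.
p = a·p₁ + b·p₂ ≈ (0.228, -0.657, -0.718); φ = arcsin(p_z) ≈ -45.92°, λ = atan2(p_y, p_x) ≈ -70.89°.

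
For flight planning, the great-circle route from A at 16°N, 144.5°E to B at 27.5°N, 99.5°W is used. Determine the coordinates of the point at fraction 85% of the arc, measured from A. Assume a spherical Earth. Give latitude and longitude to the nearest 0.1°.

From cos δ = sin φ₁ sin φ₂ + cos φ₁ cos φ₂ cos Δλ, the central angle is δ ≈ 1.820 rad (104.3°).
Interpolate at f = 0.85 with slerp weights a = sin((1−f)δ)/sin δ ≈ 0.278, b = sin(fδ)/sin δ ≈ 1.032.
p = a·p₁ + b·p₂ ≈ (-0.369, -0.747, 0.553); φ = arcsin(p_z) ≈ 33.57°, λ = atan2(p_y, p_x) ≈ -116.27°.

≈ 33.6°N, 116.3°W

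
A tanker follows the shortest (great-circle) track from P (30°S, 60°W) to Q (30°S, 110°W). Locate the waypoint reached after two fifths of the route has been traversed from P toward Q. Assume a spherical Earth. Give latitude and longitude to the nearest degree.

≈ (32°S, 80°W)

Write both endpoints as unit vectors p₁, p₂ with components (cos φ cos λ, cos φ sin λ, sin φ).
The central angle between the endpoints is δ = arccos(p₁·p₂) ≈ 0.749 rad (42.9°).
Interpolate at f = 2/5 with slerp weights a = sin((1−f)δ)/sin δ ≈ 0.638, b = sin(fδ)/sin δ ≈ 0.433.
p = a·p₁ + b·p₂ ≈ (0.148, -0.831, -0.536); φ = arcsin(p_z) ≈ -32.40°, λ = atan2(p_y, p_x) ≈ -79.91°.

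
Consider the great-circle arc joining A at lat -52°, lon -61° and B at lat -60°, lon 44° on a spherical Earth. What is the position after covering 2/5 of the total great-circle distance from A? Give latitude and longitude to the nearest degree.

≈ lat -66°, lon -29°

Convert each endpoint to a unit vector on the sphere (x = cos φ cos λ, y = cos φ sin λ, z = sin φ).
The central angle between the endpoints is δ = arccos(p₁·p₂) ≈ 0.924 rad (52.9°).
Interpolate at f = 2/5 with slerp weights a = sin((1−f)δ)/sin δ ≈ 0.660, b = sin(fδ)/sin δ ≈ 0.453.
p = a·p₁ + b·p₂ ≈ (0.360, -0.198, -0.912); φ = arcsin(p_z) ≈ -65.76°, λ = atan2(p_y, p_x) ≈ -28.83°.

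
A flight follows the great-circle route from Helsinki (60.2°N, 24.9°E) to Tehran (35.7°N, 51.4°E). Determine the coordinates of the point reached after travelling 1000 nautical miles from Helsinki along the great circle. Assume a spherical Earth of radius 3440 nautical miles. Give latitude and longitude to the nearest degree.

≈ 47°N, 43°E

From cos δ = sin φ₁ sin φ₂ + cos φ₁ cos φ₂ cos Δλ, the central angle is δ ≈ 0.521 rad (29.8°). The total great-circle distance is δ·R ≈ 0.521 × 3440 ≈ 1791 nmi, so the target fraction is f = 1000/1791 ≈ 0.558.
Interpolate at f ≈ 0.558 with slerp weights a = sin((1−f)δ)/sin δ ≈ 0.458, b = sin(fδ)/sin δ ≈ 0.576.
p = a·p₁ + b·p₂ ≈ (0.498, 0.462, 0.734); φ = arcsin(p_z) ≈ 47.21°, λ = atan2(p_y, p_x) ≈ 42.80°.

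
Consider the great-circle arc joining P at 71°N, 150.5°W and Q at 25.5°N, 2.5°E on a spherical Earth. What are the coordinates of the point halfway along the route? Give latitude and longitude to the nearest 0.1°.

Write both endpoints as unit vectors p₁, p₂ with components (cos φ cos λ, cos φ sin λ, sin φ).
The central angle between the endpoints is δ = arccos(p₁·p₂) ≈ 1.425 rad (81.6°).
Interpolate at f = 1/2 with slerp weights a = sin((1−f)δ)/sin δ ≈ 0.661, b = sin(fδ)/sin δ ≈ 0.661.
p = a·p₁ + b·p₂ ≈ (0.409, -0.080, 0.909); φ = arcsin(p_z) ≈ 65.40°, λ = atan2(p_y, p_x) ≈ -11.07°.

≈ 65.4°N, 11.1°W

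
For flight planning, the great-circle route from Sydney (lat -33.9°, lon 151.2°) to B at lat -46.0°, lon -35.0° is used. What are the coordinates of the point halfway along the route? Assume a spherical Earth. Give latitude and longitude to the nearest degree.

Write both endpoints as unit vectors p₁, p₂ with components (cos φ cos λ, cos φ sin λ, sin φ).
The central angle between the endpoints is δ = arccos(p₁·p₂) ≈ 1.744 rad (99.9°).
Interpolate at f = 1/2 with slerp weights a = sin((1−f)δ)/sin δ ≈ 0.777, b = sin(fδ)/sin δ ≈ 0.777.
p = a·p₁ + b·p₂ ≈ (-0.123, 0.001, -0.992); φ = arcsin(p_z) ≈ -82.93°, λ = atan2(p_y, p_x) ≈ 179.49°.

≈ lat -83°, lon 179°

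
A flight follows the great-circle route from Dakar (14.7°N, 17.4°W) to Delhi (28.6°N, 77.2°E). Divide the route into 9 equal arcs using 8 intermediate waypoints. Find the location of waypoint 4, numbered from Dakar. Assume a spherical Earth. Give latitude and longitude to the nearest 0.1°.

≈ 29.3°N, 21.5°E

Convert each endpoint to a unit vector on the sphere (x = cos φ cos λ, y = cos φ sin λ, z = sin φ).
The central angle between the endpoints is δ = arccos(p₁·p₂) ≈ 1.517 rad (86.9°).
Interpolate at f = 4/9 with slerp weights a = sin((1−f)δ)/sin δ ≈ 0.748, b = sin(fδ)/sin δ ≈ 0.625.
p = a·p₁ + b·p₂ ≈ (0.812, 0.319, 0.489); φ = arcsin(p_z) ≈ 29.28°, λ = atan2(p_y, p_x) ≈ 21.46°.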